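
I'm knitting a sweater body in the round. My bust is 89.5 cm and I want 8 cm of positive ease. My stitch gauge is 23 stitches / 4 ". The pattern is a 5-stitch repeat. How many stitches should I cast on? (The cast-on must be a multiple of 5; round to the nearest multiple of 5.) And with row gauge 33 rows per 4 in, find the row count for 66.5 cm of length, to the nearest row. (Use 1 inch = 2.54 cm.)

Finished = 89.5 + 8 = 97.5 cm.
97.5 cm × 1/2.54 = 38.39 inches.
23/4 = 5.75 sts per in; 38.39 × 5.75 = 220.72 sts.
Nearest multiple of 5 → 220.
66.5 cm = 26.18 inches; × 8.25 = 215.99 → 216 rows.

Cast on 220 stitches; work 216 rows.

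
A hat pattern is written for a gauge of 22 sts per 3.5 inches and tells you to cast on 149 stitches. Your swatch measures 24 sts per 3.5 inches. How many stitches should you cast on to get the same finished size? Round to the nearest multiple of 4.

Scale factor = 24 / 22 = 1.091.
149 × 24 / 22 = 162.55 sts.
→ 164 sts.

Cast on 164 stitches.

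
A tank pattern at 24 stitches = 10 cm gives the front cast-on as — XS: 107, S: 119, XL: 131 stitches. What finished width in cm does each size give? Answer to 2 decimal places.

24/10 = 2.4 sts per cm.
XS: 107 / 2.4 = 44.583 → 44.58 cm.
S: 119 / 2.4 = 49.583 → 49.58 cm.
XL: 131 / 2.4 = 54.583 → 54.58 cm.

XS 44.58 cm; S 49.58 cm; XL 54.58 cm.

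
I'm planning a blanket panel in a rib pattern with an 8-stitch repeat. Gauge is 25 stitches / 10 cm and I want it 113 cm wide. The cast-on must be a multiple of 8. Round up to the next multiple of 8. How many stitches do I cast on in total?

25 / 10 = 2.5 sts per cm.
113 × 2.5 = 282.50 sts.
Next multiple of 8: 288.

Cast on 288 stitches.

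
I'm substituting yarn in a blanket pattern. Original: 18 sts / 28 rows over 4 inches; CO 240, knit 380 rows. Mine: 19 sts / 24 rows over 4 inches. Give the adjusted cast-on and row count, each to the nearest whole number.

Cast on 253 stitches; work 326 rows.

Stitches: 240 × 19/18 = 253.33 → 253.
Rows: 380 × 24/28 = 325.71 → 326.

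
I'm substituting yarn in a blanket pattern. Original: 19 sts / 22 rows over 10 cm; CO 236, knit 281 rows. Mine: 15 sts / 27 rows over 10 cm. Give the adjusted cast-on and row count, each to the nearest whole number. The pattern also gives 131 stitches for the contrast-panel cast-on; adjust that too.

Stitches: 236 × 15/19 = 186.32 → 186.
Rows: 281 × 27/22 = 344.86 → 345.
contrast-panel cast-on: 131 × 15/19 = 103.42 → 103.

Cast on 186 stitches; work 345 rows; contrast-panel cast-on 103 stitches.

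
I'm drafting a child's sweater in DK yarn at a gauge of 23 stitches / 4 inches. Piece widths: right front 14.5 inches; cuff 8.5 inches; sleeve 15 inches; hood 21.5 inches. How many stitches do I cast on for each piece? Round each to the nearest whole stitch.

Rate = 23/4 = 5.75 sts per in.
right front: 14.5 × 5.75 = 83.38 → 83.
cuff: 8.5 × 5.75 = 48.88 → 49.
sleeve: 15 × 5.75 = 86.25 → 86.
hood: 21.5 × 5.75 = 123.62 → 124.

right front 83; cuff 49; sleeve 86; hood 124.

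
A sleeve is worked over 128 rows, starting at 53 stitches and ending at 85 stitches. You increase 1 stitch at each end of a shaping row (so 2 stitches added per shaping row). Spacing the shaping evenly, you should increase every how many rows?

Increase every 8th row.

Stitches to add: |85 − 53| = 32.
Shaping rows needed: 32 / 2 = 16.
128 rows / 16 = every 8 rows.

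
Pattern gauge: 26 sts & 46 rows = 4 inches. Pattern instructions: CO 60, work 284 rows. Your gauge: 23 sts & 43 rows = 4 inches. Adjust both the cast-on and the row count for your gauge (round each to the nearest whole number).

Stitches: 60 × 23/26 = 53.08 → 53.
Rows: 284 × 43/46 = 265.48 → 265.

Cast on 53 stitches; work 265 rows.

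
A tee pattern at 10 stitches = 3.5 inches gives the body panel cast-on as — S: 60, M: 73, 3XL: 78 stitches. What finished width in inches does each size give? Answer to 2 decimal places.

S 21.00 inches; M 25.55 inches; 3XL 27.30 inches.

10/3.5 = 2.857 sts per in.
S: 60 / 2.857 = 21.000 → 21.00 in.
M: 73 / 2.857 = 25.550 → 25.55 in.
3XL: 78 / 2.857 = 27.300 → 27.30 in.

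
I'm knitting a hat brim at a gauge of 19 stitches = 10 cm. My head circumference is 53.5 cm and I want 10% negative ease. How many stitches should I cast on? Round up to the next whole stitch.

Finished = 53.5 × 0.90 = 48.15 cm.
19 / 10 = 1.9 sts per cm.
48.15 × 1.9 = 91.48 sts.
→ 92 sts.

Cast on 92 stitches.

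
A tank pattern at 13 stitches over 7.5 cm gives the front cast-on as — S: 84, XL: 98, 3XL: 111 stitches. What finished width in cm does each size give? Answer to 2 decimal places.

13/7.5 = 1.733 sts per cm.
S: 84 / 1.733 = 48.462 → 48.46 cm.
XL: 98 / 1.733 = 56.538 → 56.54 cm.
3XL: 111 / 1.733 = 64.038 → 64.04 cm.

S 48.46 cm; XL 56.54 cm; 3XL 64.04 cm.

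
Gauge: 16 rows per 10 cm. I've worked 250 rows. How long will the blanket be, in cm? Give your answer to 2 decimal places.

156.25 cm.

16 rows / 10 cm = 1.6 rows per cm.
250 / 1.6 = 156.250 cm.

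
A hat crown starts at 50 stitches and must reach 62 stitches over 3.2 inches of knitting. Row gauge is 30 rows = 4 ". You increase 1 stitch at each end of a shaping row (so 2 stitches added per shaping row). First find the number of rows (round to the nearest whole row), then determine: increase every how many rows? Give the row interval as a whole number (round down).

Increase every 4th row.

Rows = 3.2 × 7.5 = 24.0 → 24 rows.
Stitches to add: 12 → 6 shaping rows (at 2 st each).
24 / 6 = 4.00 → every 4 rows.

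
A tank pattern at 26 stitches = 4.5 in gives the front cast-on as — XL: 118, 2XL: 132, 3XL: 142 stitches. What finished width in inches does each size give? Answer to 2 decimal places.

XL 20.42 inches; 2XL 22.85 inches; 3XL 24.58 inches.

26/4.5 = 5.778 sts per in.
XL: 118 / 5.778 = 20.423 → 20.42 in.
2XL: 132 / 5.778 = 22.846 → 22.85 in.
3XL: 142 / 5.778 = 24.577 → 24.58 in.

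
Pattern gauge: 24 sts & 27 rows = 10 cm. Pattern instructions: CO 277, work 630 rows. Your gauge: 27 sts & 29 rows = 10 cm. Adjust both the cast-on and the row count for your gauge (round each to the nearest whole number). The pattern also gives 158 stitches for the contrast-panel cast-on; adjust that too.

Stitches: 277 × 27/24 = 311.62 → 312.
Rows: 630 × 29/27 = 676.67 → 677.
contrast-panel cast-on: 158 × 27/24 = 177.75 → 178.

Cast on 312 stitches; work 677 rows; contrast-panel cast-on 178 stitches.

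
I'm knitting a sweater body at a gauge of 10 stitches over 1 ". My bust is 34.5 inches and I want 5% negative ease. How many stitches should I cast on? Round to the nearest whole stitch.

328 stitches.

Finished = 34.5 × 0.95 = 32.77 in.
10 / 1 = 10 sts per inch.
32.77 × 10 = 327.75 sts.
→ 328 sts.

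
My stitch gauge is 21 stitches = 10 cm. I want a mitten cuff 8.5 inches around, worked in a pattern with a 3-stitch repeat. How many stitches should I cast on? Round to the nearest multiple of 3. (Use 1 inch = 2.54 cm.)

8.5 in = 8.5 × 2.54 = 21.59 cm.
21 / 10 = 2.1 sts/cm.
21.59 × 2.1 = 45.34 sts.
→ 45.

CO 45 sts.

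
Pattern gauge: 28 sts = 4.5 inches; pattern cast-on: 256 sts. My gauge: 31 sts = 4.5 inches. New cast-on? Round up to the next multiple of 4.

Cast on 284 stitches.

Scale factor = 31 / 28 = 1.107.
256 × 31 / 28 = 283.43 sts.
→ 284 sts.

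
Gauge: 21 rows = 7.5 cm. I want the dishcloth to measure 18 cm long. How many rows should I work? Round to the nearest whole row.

Knit 50 rows.

21 rows / 7.5 cm = 2.8 rows per cm.
18 × 2.8 = 50.40 rows.
Round to nearest → 50.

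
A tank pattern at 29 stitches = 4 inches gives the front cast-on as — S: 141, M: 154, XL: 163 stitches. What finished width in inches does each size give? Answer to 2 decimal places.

S 19.45 inches; M 21.24 inches; XL 22.48 inches.

29/4 = 7.25 sts per in.
S: 141 / 7.25 = 19.448 → 19.45 in.
M: 154 / 7.25 = 21.241 → 21.24 in.
XL: 163 / 7.25 = 22.483 → 22.48 in.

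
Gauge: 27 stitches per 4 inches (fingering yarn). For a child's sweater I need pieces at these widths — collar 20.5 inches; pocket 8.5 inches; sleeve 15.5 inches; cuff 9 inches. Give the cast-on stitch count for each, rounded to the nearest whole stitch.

collar 138; pocket 57; sleeve 105; cuff 61.

Rate = 27/4 = 6.75 sts per in.
collar: 20.5 × 6.75 = 138.38 → 138.
pocket: 8.5 × 6.75 = 57.38 → 57.
sleeve: 15.5 × 6.75 = 104.62 → 105.
cuff: 9 × 6.75 = 60.75 → 61.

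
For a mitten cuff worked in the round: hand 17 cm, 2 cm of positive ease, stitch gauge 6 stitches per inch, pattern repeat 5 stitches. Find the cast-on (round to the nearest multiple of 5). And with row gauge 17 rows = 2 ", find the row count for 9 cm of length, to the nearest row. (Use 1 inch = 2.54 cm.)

Cast on 45 stitches; work 30 rows.

Finished = 17 + 2 = 19 cm.
19 cm × 1/2.54 = 7.48 inches.
6/1 = 6 sts per in; 7.48 × 6 = 44.88 sts.
Nearest multiple of 5 → 45.
9 cm = 3.54 inches; × 8.5 = 30.12 → 30 rows.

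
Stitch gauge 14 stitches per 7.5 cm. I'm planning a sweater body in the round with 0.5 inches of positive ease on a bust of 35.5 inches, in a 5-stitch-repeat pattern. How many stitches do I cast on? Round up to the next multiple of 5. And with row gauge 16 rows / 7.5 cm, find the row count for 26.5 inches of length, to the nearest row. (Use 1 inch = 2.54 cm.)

Finished = 35.5 + 0.5 = 36 inches.
36 inches × 2.54 = 91.44 cm.
14/7.5 = 1.867 sts per cm; 91.44 × 1.867 = 170.69 sts.
Next multiple of 5 → 175.
26.5 inches = 67.31 cm; × 2.133 = 143.59 → 144 rows.

Cast on 175 stitches; work 144 rows.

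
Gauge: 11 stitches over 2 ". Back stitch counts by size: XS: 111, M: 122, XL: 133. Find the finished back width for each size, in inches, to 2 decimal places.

11/2 = 5.5 sts per in.
XS: 111 / 5.5 = 20.182 → 20.18 in.
M: 122 / 5.5 = 22.182 → 22.18 in.
XL: 133 / 5.5 = 24.182 → 24.18 in.

XS 20.18 inches; M 22.18 inches; XL 24.18 inches.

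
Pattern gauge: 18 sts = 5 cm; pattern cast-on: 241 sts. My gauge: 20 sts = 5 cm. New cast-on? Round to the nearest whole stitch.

Scale factor = 20 / 18 = 1.111.
241 × 20 / 18 = 267.78 sts.
→ 268 sts.

CO 268 sts.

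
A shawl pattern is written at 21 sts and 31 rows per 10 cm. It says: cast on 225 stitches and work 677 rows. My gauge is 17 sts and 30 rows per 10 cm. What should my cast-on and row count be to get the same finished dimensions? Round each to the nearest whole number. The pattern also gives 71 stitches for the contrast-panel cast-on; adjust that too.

Cast on 182 stitches; work 655 rows; contrast-panel cast-on 57 stitches.

Stitches: 225 × 17/21 = 182.14 → 182.
Rows: 677 × 30/31 = 655.16 → 655.
contrast-panel cast-on: 71 × 17/21 = 57.48 → 57.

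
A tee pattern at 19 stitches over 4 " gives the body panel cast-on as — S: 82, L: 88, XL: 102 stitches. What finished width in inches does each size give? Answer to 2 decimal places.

S 17.26 inches; L 18.53 inches; XL 21.47 inches.

19/4 = 4.75 sts per in.
S: 82 / 4.75 = 17.263 → 17.26 in.
L: 88 / 4.75 = 18.526 → 18.53 in.
XL: 102 / 4.75 = 21.474 → 21.47 in.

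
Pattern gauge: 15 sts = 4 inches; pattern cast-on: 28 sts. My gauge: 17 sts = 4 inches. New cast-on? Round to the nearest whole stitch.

Cast on 32 stitches.

Scale factor = 17 / 15 = 1.133.
28 × 17 / 15 = 31.73 sts.
→ 32 sts.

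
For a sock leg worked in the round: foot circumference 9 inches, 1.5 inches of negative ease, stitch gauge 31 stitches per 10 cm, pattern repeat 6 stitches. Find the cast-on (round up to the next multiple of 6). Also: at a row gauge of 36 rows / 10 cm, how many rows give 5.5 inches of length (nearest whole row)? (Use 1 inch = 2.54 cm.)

Finished = 9 − 1.5 = 7.5 inches.
7.5 inches × 2.54 = 19.05 cm.
31/10 = 3.1 sts per cm; 19.05 × 3.1 = 59.05 sts.
Next multiple of 6 → 60.
5.5 inches = 13.97 cm; × 3.6 = 50.29 → 50 rows.

Cast on 60 stitches; work 50 rows.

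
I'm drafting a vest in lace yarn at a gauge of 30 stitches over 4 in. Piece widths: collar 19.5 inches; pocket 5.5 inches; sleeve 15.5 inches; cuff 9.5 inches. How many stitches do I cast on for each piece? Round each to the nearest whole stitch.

Rate = 30/4 = 7.5 sts per in.
collar: 19.5 × 7.5 = 146.25 → 146.
pocket: 5.5 × 7.5 = 41.25 → 41.
sleeve: 15.5 × 7.5 = 116.25 → 116.
cuff: 9.5 × 7.5 = 71.25 → 71.

collar 146; pocket 41; sleeve 116; cuff 71.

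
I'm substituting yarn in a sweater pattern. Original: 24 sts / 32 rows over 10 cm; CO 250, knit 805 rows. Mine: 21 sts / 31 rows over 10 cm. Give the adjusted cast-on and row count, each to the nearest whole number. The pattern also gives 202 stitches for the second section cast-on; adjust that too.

Stitches: 250 × 21/24 = 218.75 → 219.
Rows: 805 × 31/32 = 779.84 → 780.
second section cast-on: 202 × 21/24 = 176.75 → 177.

Cast on 219 stitches; work 780 rows; second section cast-on 177 stitches.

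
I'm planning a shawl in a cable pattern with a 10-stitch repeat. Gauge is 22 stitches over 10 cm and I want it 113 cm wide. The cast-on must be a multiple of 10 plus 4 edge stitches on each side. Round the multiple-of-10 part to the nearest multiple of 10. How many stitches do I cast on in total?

CO 248 sts.

22 / 10 = 2.2 sts per cm.
113 × 2.2 = 248.60 sts.
Less 8 edge sts → 240.60 for the repeat.
Nearest multiple of 10: 240.
Add back 8 edge sts → 248.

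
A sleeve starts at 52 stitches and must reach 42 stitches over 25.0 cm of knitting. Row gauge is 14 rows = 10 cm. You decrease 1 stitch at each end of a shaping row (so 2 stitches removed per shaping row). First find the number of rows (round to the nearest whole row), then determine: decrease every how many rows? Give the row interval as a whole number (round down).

Decrease every 7th row.

Rows = 25.0 × 1.4 = 35.0 → 35 rows.
Stitches to remove: 10 → 5 shaping rows (at 2 st each).
35 / 5 = 7.00 → every 7 rows.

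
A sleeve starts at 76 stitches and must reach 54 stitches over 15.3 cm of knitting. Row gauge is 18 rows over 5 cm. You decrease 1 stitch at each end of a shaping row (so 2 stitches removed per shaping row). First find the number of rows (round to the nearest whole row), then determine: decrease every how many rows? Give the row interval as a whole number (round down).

Rows = 15.3 × 3.6 = 55.1 → 55 rows.
Stitches to remove: 22 → 11 shaping rows (at 2 st each).
55 / 11 = 5.00 → every 5 rows.

Decrease every 5th row.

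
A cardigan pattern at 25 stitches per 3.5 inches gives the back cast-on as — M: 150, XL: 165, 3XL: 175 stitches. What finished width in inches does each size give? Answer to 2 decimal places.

25/3.5 = 7.143 sts per in.
M: 150 / 7.143 = 21.000 → 21.00 in.
XL: 165 / 7.143 = 23.100 → 23.10 in.
3XL: 175 / 7.143 = 24.500 → 24.50 in.

M 21.00 inches; XL 23.10 inches; 3XL 24.50 inches.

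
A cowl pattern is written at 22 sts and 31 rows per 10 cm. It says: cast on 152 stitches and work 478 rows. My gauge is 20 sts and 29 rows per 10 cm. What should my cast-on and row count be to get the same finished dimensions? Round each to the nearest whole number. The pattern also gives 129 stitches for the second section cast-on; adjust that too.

Cast on 138 stitches; work 447 rows; second section cast-on 117 stitches.

Stitches: 152 × 20/22 = 138.18 → 138.
Rows: 478 × 29/31 = 447.16 → 447.
second section cast-on: 129 × 20/22 = 117.27 → 117.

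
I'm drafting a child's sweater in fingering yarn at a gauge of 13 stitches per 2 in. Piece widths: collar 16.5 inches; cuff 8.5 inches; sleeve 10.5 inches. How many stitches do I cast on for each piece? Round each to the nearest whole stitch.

Rate = 13/2 = 6.5 sts per in.
collar: 16.5 × 6.5 = 107.25 → 107.
cuff: 8.5 × 6.5 = 55.25 → 55.
sleeve: 10.5 × 6.5 = 68.25 → 68.

collar 107; cuff 55; sleeve 68.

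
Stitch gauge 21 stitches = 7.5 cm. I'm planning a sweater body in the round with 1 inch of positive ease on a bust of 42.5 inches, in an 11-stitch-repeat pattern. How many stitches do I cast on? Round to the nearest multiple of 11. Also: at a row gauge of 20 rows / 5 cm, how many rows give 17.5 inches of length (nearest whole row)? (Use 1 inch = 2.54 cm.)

Cast on 308 stitches; work 178 rows.

Finished = 42.5 + 1 = 43.5 inches.
43.5 inches × 2.54 = 110.49 cm.
21/7.5 = 2.8 sts per cm; 110.49 × 2.8 = 309.37 sts.
Nearest multiple of 11 → 308.
17.5 inches = 44.45 cm; × 4 = 177.80 → 178 rows.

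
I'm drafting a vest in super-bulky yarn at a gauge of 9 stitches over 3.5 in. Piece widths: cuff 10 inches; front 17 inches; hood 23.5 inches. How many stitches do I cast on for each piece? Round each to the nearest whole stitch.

cuff 26; front 44; hood 60.

Rate = 9/3.5 = 2.571 sts per in.
cuff: 10 × 2.571 = 25.71 → 26.
front: 17 × 2.571 = 43.71 → 44.
hood: 23.5 × 2.571 = 60.43 → 60.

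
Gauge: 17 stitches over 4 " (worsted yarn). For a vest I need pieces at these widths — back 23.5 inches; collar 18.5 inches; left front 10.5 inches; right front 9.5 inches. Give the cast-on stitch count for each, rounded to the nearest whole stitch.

back 100; collar 79; left front 45; right front 40.

Rate = 17/4 = 4.25 sts per in.
back: 23.5 × 4.25 = 99.88 → 100.
collar: 18.5 × 4.25 = 78.62 → 79.
left front: 10.5 × 4.25 = 44.62 → 45.
right front: 9.5 × 4.25 = 40.38 → 40.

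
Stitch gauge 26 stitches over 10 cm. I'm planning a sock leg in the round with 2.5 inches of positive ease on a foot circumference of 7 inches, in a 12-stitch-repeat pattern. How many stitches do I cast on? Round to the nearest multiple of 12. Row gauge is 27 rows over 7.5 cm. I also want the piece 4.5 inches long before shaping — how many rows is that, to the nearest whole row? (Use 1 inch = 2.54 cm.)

Cast on 60 stitches; work 41 rows.

Finished = 7 + 2.5 = 9.5 inches.
9.5 inches × 2.54 = 24.13 cm.
26/10 = 2.6 sts per cm; 24.13 × 2.6 = 62.74 sts.
Nearest multiple of 12 → 60.
4.5 inches = 11.43 cm; × 3.6 = 41.15 → 41 rows.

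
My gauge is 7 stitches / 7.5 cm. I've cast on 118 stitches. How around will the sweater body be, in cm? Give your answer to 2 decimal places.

7 stitches / 7.5 cm = 0.933 stitches per cm.
118 / 0.933 = 126.429 cm.

126.43 cm.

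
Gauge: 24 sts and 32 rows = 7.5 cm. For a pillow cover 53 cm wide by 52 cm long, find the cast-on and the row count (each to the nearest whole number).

Stitch gauge = 24/7.5 = 3.2 sts/cm; 53 × 3.2 = 169.60 → 170 sts.
Row gauge = 32/7.5 = 4.267 rows/cm; 52 × 4.267 = 221.87 → 222 rows.

Cast on 170 stitches and work 222 rows.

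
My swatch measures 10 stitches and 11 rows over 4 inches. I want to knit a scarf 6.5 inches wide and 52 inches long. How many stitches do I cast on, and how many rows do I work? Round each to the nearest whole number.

Stitch gauge = 10/4 = 2.5 sts/in; 6.5 × 2.5 = 16.25 → 16 sts.
Row gauge = 11/4 = 2.75 rows/in; 52 × 2.75 = 143.00 → 143 rows.

Cast on 16 stitches and work 143 rows.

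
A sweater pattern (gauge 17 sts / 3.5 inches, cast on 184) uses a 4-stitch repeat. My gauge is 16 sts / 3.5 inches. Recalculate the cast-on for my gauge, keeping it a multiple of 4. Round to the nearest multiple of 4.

Cast on 172 stitches.

184 × 16 / 17 = 173.18.
Nearest multiple of 4: 172.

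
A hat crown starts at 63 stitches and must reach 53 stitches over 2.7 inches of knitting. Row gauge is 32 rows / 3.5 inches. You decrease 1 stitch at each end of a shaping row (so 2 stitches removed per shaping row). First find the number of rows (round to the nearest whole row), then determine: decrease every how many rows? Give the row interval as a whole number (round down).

Rows = 2.7 × 9.143 = 24.7 → 25 rows.
Stitches to remove: 10 → 5 shaping rows (at 2 st each).
25 / 5 = 5.00 → every 5 rows.

Decrease every 5th row.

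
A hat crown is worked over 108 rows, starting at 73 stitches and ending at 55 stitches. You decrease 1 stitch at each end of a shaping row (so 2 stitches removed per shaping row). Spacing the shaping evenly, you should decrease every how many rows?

Stitches to remove: |55 − 73| = 18.
Shaping rows needed: 18 / 2 = 9.
108 rows / 9 = every 12 rows.

Decrease every 12th row.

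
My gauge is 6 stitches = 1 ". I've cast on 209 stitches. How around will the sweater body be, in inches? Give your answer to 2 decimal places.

6 stitches / 1 inch = 6 stitches per inch.
209 / 6 = 34.833 inches.

34.83 inches.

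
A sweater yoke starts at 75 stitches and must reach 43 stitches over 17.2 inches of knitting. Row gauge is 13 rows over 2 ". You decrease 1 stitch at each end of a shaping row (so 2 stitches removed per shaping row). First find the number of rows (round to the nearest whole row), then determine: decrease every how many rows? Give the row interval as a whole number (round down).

Decrease every 7th row.

Rows = 17.2 × 6.5 = 111.8 → 112 rows.
Stitches to remove: 32 → 16 shaping rows (at 2 st each).
112 / 16 = 7.00 → every 7 rows.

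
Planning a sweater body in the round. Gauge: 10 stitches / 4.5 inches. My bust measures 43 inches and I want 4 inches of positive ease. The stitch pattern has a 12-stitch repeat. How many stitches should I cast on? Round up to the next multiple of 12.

108 stitches.

Finished = 43 + 4 = 47 inches.
10 / 4.5 = 2.222 sts/in.
47 × 2.222 = 104.44 sts.
Next multiple of 12: 108.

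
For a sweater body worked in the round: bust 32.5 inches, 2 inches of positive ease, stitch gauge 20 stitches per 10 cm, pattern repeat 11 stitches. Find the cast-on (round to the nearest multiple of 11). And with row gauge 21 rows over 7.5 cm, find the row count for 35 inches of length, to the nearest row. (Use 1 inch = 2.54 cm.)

Cast on 176 stitches; work 249 rows.

Finished = 32.5 + 2 = 34.5 inches.
34.5 inches × 2.54 = 87.63 cm.
20/10 = 2 sts per cm; 87.63 × 2 = 175.26 sts.
Nearest multiple of 11 → 176.
35 inches = 88.90 cm; × 2.8 = 248.92 → 249 rows.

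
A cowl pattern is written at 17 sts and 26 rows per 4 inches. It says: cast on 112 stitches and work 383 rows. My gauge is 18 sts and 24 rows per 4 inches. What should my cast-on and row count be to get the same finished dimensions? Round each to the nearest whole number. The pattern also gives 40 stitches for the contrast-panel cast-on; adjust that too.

Cast on 119 stitches; work 354 rows; contrast-panel cast-on 42 stitches.

Stitches: 112 × 18/17 = 118.59 → 119.
Rows: 383 × 24/26 = 353.54 → 354.
contrast-panel cast-on: 40 × 18/17 = 42.35 → 42.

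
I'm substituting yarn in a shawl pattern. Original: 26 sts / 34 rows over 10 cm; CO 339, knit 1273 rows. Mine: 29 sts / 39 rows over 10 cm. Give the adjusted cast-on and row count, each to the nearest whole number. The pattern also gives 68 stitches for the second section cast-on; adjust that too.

Stitches: 339 × 29/26 = 378.12 → 378.
Rows: 1273 × 39/34 = 1460.21 → 1460.
second section cast-on: 68 × 29/26 = 75.85 → 76.

Cast on 378 stitches; work 1460 rows; second section cast-on 76 stitches.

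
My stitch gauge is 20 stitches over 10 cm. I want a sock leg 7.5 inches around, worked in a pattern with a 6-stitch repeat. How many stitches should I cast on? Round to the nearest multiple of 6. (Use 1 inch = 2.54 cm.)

7.5 in = 7.5 × 2.54 = 19.05 cm.
20 / 10 = 2 sts/cm.
19.05 × 2 = 38.10 sts.
→ 36.

36 stitches.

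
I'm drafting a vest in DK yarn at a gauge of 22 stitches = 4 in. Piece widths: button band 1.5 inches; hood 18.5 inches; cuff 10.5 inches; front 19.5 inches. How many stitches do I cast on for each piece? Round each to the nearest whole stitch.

button band 8; hood 102; cuff 58; front 107.

Rate = 22/4 = 5.5 sts per in.
button band: 1.5 × 5.5 = 8.25 → 8.
hood: 18.5 × 5.5 = 101.75 → 102.
cuff: 10.5 × 5.5 = 57.75 → 58.
front: 19.5 × 5.5 = 107.25 → 107.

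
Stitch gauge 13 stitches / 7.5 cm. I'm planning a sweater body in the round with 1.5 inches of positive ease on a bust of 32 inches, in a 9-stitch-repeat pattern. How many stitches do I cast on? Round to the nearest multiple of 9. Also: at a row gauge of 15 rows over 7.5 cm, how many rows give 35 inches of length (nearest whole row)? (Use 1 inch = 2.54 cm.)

Finished = 32 + 1.5 = 33.5 inches.
33.5 inches × 2.54 = 85.09 cm.
13/7.5 = 1.733 sts per cm; 85.09 × 1.733 = 147.49 sts.
Nearest multiple of 9 → 144.
35 inches = 88.90 cm; × 2 = 177.80 → 178 rows.

Cast on 144 stitches; work 178 rows.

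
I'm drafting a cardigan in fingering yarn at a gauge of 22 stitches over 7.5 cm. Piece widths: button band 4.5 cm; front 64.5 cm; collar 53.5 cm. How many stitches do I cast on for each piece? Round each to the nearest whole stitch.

Rate = 22/7.5 = 2.933 sts per cm.
button band: 4.5 × 2.933 = 13.20 → 13.
front: 64.5 × 2.933 = 189.20 → 189.
collar: 53.5 × 2.933 = 156.93 → 157.

button band 13; front 189; collar 157.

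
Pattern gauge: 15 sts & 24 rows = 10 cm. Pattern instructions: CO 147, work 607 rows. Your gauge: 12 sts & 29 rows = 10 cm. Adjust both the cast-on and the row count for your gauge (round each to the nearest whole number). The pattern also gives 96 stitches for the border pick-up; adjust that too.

Stitches: 147 × 12/15 = 117.60 → 118.
Rows: 607 × 29/24 = 733.46 → 733.
border pick-up: 96 × 12/15 = 76.80 → 77.

Cast on 118 stitches; work 733 rows; border pick-up 77 stitches.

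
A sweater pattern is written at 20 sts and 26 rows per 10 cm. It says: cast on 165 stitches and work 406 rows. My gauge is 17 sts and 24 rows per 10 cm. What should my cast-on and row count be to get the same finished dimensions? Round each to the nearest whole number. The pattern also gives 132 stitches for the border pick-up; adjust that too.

Stitches: 165 × 17/20 = 140.25 → 140.
Rows: 406 × 24/26 = 374.77 → 375.
border pick-up: 132 × 17/20 = 112.20 → 112.

Cast on 140 stitches; work 375 rows; border pick-up 112 stitches.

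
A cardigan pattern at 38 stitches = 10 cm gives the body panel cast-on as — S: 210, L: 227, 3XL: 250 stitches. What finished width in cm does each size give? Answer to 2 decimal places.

S 55.26 cm; L 59.74 cm; 3XL 65.79 cm.

38/10 = 3.8 sts per cm.
S: 210 / 3.8 = 55.263 → 55.26 cm.
L: 227 / 3.8 = 59.737 → 59.74 cm.
3XL: 250 / 3.8 = 65.789 → 65.79 cm.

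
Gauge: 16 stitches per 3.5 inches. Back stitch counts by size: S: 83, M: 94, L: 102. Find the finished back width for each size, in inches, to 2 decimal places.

16/3.5 = 4.571 sts per in.
S: 83 / 4.571 = 18.156 → 18.16 in.
M: 94 / 4.571 = 20.562 → 20.56 in.
L: 102 / 4.571 = 22.312 → 22.31 in.

S 18.16 inches; M 20.56 inches; L 22.31 inches.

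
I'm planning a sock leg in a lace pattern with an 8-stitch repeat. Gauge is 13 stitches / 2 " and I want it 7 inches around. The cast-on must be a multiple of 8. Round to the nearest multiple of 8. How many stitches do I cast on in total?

13 / 2 = 6.5 sts per inch.
7 × 6.5 = 45.50 sts.
Nearest multiple of 8: 48.

CO 48 sts.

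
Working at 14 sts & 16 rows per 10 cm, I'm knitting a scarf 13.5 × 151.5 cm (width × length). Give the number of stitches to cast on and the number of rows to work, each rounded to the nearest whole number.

Stitch gauge = 14/10 = 1.4 sts/cm; 13.5 × 1.4 = 18.90 → 19 sts.
Row gauge = 16/10 = 1.6 rows/cm; 151.5 × 1.6 = 242.40 → 242 rows.

Cast on 19 stitches and work 242 rows.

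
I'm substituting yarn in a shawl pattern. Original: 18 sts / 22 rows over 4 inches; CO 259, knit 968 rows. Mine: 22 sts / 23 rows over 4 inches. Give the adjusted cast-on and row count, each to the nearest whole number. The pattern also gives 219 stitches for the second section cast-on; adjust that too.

Cast on 317 stitches; work 1012 rows; second section cast-on 268 stitches.

Stitches: 259 × 22/18 = 316.56 → 317.
Rows: 968 × 23/22 = 1012.00 → 1012.
second section cast-on: 219 × 22/18 = 267.67 → 268.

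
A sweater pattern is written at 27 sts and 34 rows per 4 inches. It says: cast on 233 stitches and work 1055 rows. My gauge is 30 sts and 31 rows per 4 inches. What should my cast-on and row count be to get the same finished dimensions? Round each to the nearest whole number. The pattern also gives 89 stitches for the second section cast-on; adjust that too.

Cast on 259 stitches; work 962 rows; second section cast-on 99 stitches.

Stitches: 233 × 30/27 = 258.89 → 259.
Rows: 1055 × 31/34 = 961.91 → 962.
second section cast-on: 89 × 30/27 = 98.89 → 99.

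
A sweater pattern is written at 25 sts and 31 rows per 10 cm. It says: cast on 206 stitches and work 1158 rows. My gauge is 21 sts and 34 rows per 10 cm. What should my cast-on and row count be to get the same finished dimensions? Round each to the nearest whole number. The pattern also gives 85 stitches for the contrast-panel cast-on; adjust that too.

Stitches: 206 × 21/25 = 173.04 → 173.
Rows: 1158 × 34/31 = 1270.06 → 1270.
contrast-panel cast-on: 85 × 21/25 = 71.40 → 71.

Cast on 173 stitches; work 1270 rows; contrast-panel cast-on 71 stitches.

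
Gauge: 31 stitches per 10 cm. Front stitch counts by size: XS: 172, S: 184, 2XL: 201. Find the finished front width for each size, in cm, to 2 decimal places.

XS 55.48 cm; S 59.35 cm; 2XL 64.84 cm.

31/10 = 3.1 sts per cm.
XS: 172 / 3.1 = 55.484 → 55.48 cm.
S: 184 / 3.1 = 59.355 → 59.35 cm.
2XL: 201 / 3.1 = 64.839 → 64.84 cm.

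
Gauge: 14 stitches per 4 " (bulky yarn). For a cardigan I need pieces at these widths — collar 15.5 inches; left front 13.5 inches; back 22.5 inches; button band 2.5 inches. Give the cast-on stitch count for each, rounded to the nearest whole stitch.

Rate = 14/4 = 3.5 sts per in.
collar: 15.5 × 3.5 = 54.25 → 54.
left front: 13.5 × 3.5 = 47.25 → 47.
back: 22.5 × 3.5 = 78.75 → 79.
button band: 2.5 × 3.5 = 8.75 → 9.

collar 54; left front 47; back 79; button band 9.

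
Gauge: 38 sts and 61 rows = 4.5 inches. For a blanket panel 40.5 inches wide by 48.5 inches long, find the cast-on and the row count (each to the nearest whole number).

Cast on 342 stitches and work 657 rows.

Stitch gauge = 38/4.5 = 8.444 sts/in; 40.5 × 8.444 = 342.00 → 342 sts.
Row gauge = 61/4.5 = 13.556 rows/in; 48.5 × 13.556 = 657.44 → 657 rows.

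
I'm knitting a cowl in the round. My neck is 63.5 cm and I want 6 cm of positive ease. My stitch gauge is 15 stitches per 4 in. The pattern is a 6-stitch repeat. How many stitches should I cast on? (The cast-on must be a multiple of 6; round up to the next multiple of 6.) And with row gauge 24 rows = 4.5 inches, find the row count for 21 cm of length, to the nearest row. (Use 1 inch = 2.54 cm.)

Cast on 108 stitches; work 44 rows.

Finished = 63.5 + 6 = 69.5 cm.
69.5 cm × 1/2.54 = 27.36 inches.
15/4 = 3.75 sts per in; 27.36 × 3.75 = 102.61 sts.
Next multiple of 6 → 108.
21 cm = 8.27 inches; × 5.333 = 44.09 → 44 rows.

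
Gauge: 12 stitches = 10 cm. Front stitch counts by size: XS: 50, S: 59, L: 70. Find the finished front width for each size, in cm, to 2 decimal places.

12/10 = 1.2 sts per cm.
XS: 50 / 1.2 = 41.667 → 41.67 cm.
S: 59 / 1.2 = 49.167 → 49.17 cm.
L: 70 / 1.2 = 58.333 → 58.33 cm.

XS 41.67 cm; S 49.17 cm; L 58.33 cm.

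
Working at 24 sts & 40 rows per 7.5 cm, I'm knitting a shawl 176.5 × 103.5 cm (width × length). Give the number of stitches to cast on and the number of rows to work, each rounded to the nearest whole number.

Cast on 565 stitches and work 552 rows.

Stitch gauge = 24/7.5 = 3.2 sts/cm; 176.5 × 3.2 = 564.80 → 565 sts.
Row gauge = 40/7.5 = 5.333 rows/cm; 103.5 × 5.333 = 552.00 → 552 rows.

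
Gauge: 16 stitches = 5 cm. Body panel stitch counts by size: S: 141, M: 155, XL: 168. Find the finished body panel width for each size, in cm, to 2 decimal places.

S 44.06 cm; M 48.44 cm; XL 52.50 cm.

16/5 = 3.2 sts per cm.
S: 141 / 3.2 = 44.062 → 44.06 cm.
M: 155 / 3.2 = 48.438 → 48.44 cm.
XL: 168 / 3.2 = 52.500 → 52.50 cm.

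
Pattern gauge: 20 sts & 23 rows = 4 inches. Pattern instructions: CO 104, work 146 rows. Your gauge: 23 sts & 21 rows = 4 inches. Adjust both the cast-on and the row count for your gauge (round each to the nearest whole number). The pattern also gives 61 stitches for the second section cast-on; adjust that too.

Stitches: 104 × 23/20 = 119.60 → 120.
Rows: 146 × 21/23 = 133.30 → 133.
second section cast-on: 61 × 23/20 = 70.15 → 70.

Cast on 120 stitches; work 133 rows; second section cast-on 70 stitches.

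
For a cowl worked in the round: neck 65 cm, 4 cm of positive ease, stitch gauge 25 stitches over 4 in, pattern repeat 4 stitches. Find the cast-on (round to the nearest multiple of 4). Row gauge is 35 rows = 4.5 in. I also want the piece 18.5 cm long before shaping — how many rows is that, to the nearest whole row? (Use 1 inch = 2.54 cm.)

Cast on 168 stitches; work 57 rows.

Finished = 65 + 4 = 69 cm.
69 cm × 1/2.54 = 27.17 inches.
25/4 = 6.25 sts per in; 27.17 × 6.25 = 169.78 sts.
Nearest multiple of 4 → 168.
18.5 cm = 7.28 inches; × 7.778 = 56.65 → 57 rows.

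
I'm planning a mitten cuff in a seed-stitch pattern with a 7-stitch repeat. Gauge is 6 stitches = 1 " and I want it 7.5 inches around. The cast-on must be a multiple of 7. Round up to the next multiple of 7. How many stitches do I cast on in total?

6 / 1 = 6 sts per inch.
7.5 × 6 = 45.00 sts.
Next multiple of 7: 49.

CO 49 sts.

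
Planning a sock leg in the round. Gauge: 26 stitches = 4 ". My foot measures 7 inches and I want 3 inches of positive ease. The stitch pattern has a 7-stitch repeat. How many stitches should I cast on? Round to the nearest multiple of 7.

CO 63 sts.

Finished = 7 + 3 = 10 inches.
26 / 4 = 6.5 sts/in.
10 × 6.5 = 65.00 sts.
Nearest multiple of 7: 63.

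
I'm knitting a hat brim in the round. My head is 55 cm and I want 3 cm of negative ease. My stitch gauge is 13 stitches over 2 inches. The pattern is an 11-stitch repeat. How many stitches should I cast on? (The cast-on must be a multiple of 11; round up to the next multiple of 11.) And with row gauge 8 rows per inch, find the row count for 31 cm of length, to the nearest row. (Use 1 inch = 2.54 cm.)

Cast on 143 stitches; work 98 rows.

Finished = 55 − 3 = 52 cm.
52 cm × 1/2.54 = 20.47 inches.
13/2 = 6.5 sts per in; 20.47 × 6.5 = 133.07 sts.
Next multiple of 11 → 143.
31 cm = 12.20 inches; × 8 = 97.64 → 98 rows.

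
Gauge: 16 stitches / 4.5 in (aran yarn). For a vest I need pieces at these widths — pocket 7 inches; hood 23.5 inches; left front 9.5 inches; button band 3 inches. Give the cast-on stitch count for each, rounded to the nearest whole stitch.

pocket 25; hood 84; left front 34; button band 11.

Rate = 16/4.5 = 3.556 sts per in.
pocket: 7 × 3.556 = 24.89 → 25.
hood: 23.5 × 3.556 = 83.56 → 84.
left front: 9.5 × 3.556 = 33.78 → 34.
button band: 3 × 3.556 = 10.67 → 11.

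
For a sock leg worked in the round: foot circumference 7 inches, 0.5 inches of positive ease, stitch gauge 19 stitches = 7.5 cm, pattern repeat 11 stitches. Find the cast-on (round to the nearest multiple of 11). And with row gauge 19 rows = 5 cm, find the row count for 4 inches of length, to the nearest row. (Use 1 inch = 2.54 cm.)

Cast on 44 stitches; work 39 rows.

Finished = 7 + 0.5 = 7.5 inches.
7.5 inches × 2.54 = 19.05 cm.
19/7.5 = 2.533 sts per cm; 19.05 × 2.533 = 48.26 sts.
Nearest multiple of 11 → 44.
4 inches = 10.16 cm; × 3.8 = 38.61 → 39 rows.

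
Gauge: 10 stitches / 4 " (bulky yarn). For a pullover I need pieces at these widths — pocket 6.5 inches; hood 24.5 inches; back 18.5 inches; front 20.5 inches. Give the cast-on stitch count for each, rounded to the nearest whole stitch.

pocket 16; hood 61; back 46; front 51.

Rate = 10/4 = 2.5 sts per in.
pocket: 6.5 × 2.5 = 16.25 → 16.
hood: 24.5 × 2.5 = 61.25 → 61.
back: 18.5 × 2.5 = 46.25 → 46.
front: 20.5 × 2.5 = 51.25 → 51.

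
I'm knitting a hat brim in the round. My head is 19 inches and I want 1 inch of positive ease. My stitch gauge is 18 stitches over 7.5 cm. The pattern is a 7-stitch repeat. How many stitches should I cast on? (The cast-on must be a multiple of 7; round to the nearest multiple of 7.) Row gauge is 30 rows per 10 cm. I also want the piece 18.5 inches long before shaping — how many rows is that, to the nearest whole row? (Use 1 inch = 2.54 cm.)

Cast on 119 stitches; work 141 rows.

Finished = 19 + 1 = 20 inches.
20 inches × 2.54 = 50.80 cm.
18/7.5 = 2.4 sts per cm; 50.80 × 2.4 = 121.92 sts.
Nearest multiple of 7 → 119.
18.5 inches = 46.99 cm; × 3 = 140.97 → 141 rows.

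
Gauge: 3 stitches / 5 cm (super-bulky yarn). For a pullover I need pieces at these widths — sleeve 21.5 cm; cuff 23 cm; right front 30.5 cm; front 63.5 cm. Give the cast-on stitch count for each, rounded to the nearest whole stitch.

Rate = 3/5 = 0.6 sts per cm.
sleeve: 21.5 × 0.6 = 12.90 → 13.
cuff: 23 × 0.6 = 13.80 → 14.
right front: 30.5 × 0.6 = 18.30 → 18.
front: 63.5 × 0.6 = 38.10 → 38.

sleeve 13; cuff 14; right front 18; front 38.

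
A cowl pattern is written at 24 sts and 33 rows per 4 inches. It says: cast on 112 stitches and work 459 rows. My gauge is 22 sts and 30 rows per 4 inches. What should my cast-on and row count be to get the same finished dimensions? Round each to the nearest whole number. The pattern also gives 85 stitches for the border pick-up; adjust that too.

Stitches: 112 × 22/24 = 102.67 → 103.
Rows: 459 × 30/33 = 417.27 → 417.
border pick-up: 85 × 22/24 = 77.92 → 78.

Cast on 103 stitches; work 417 rows; border pick-up 78 stitches.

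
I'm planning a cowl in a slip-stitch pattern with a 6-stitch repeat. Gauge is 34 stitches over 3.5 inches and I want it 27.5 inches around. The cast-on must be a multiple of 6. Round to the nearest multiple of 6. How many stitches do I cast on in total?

CO 270 sts.

34 / 3.5 = 9.714 sts per inch.
27.5 × 9.714 = 267.14 sts.
Nearest multiple of 6: 270.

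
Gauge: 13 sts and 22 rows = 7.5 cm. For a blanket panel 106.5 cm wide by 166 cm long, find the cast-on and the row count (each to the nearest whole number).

Stitch gauge = 13/7.5 = 1.733 sts/cm; 106.5 × 1.733 = 184.60 → 185 sts.
Row gauge = 22/7.5 = 2.933 rows/cm; 166 × 2.933 = 486.93 → 487 rows.

Cast on 185 stitches and work 487 rows.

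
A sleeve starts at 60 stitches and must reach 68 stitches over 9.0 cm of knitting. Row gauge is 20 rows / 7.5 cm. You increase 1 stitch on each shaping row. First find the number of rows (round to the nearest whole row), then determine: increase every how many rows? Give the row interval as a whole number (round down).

Rows = 9.0 × 2.667 = 24.0 → 24 rows.
Stitches to add: 8 → 8 shaping rows (at 1 st each).
24 / 8 = 3.00 → every 3 rows.

Increase every 3rd row.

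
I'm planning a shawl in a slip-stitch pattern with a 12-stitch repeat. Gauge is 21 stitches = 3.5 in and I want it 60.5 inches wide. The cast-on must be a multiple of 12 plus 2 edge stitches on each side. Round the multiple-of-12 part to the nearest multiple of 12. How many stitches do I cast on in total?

21 / 3.5 = 6 sts per inch.
60.5 × 6 = 363.00 sts.
Less 4 edge sts → 359.00 for the repeat.
Nearest multiple of 12: 360.
Add back 4 edge sts → 364.

CO 364 sts.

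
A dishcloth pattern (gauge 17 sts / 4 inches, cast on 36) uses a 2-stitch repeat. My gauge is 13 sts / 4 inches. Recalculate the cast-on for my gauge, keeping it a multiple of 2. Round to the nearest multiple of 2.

36 × 13 / 17 = 27.53.
Nearest multiple of 2: 28.

28 stitches.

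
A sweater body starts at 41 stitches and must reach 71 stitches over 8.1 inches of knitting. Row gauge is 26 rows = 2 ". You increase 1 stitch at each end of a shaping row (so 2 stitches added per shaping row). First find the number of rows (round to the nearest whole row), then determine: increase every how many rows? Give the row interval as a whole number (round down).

Rows = 8.1 × 13 = 105.3 → 105 rows.
Stitches to add: 30 → 15 shaping rows (at 2 st each).
105 / 15 = 7.00 → every 7 rows.

Increase every 7th row.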